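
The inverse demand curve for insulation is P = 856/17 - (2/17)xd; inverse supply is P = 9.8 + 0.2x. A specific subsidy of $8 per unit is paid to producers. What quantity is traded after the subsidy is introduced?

x' = 4127/27

Pre-subsidy: 856/17 - (2/17)x = 9.8 + 0.2x gives x* = 383/3 and P* = 106/3.
With the subsidy, sellers receive Ps = Pb + 8 for each unit, where Pb is the price buyers pay.
On the curves, Pb = 856/17 - (2/17)x and Ps = 9.8 + 0.2x; the wedge Ps − Pb = 8 gives 9.8 + 0.2x − (856/17 - (2/17)x) = 8, so x' = 4127/27.
Then Pb = 856/17 − (2/17)·(4127/27) = 874/27 and Ps = 9.8 + 0.2·(4127/27) = 1090/27.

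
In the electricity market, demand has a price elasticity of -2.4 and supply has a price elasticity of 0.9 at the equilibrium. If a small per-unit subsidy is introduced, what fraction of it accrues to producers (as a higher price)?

Producer share = 8/11

For a small subsidy around the equilibrium, the benefit split depends on the relative slopes, which at a point are proportional to the elasticities.
Buyer share = εs/(εs + |εd|) = 0.9/(0.9 + 2.4) = 3/11; seller share = |εd|/(εs + |εd|) = 8/11.
So producers capture 8/11 of the subsidy.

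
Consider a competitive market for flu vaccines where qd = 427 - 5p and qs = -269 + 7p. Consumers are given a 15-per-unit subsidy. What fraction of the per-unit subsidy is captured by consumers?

Consumer share = 7/12

Pre-subsidy: 427 - 5p = -269 + 7p gives p* = 58, q* = 137.
With the rebate, buyers effectively pay pb = ps − 15, where ps is the price sellers receive.
Demand in terms of ps becomes qd = 427 − 5(ps − 15) = 502 - 5ps. Setting this equal to supply: 502 - 5ps = -269 + 7ps, so ps = 64.25.
Buyers pay pb = 64.25 − 15 = 49.25; q' = -269 + 7·64.25 = 180.75.
Buyers' price falls by p* − pb = 58 − 49.25 = 8.75; sellers' price rises by ps − p* = 64.25 − 58 = 6.25.
So consumers capture 8.75/15 = 7/12 of each unit of subsidy.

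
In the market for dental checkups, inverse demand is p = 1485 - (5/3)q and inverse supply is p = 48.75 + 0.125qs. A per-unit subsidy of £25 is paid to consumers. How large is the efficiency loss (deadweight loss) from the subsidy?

Deadweight loss = 7500/43

Pre-subsidy: 1485 - (5/3)q = 48.75 + 0.125q gives q* = 34470/43 and p* = 6405/43.
With the rebate, buyers effectively pay pb = ps − 25, where ps is the price sellers receive.
On the curves, pb = 1485 - (5/3)q and ps = 48.75 + 0.125q; the wedge ps − pb = 25 gives 48.75 + 0.125q − (1485 - (5/3)q) = 25, so q' = 35070/43.
Then pb = 1485 − (5/3)·(35070/43) = 5405/43 and ps = 48.75 + 0.125·(35070/43) = 6480/43.
The subsidy expands output by 35070/43 − 34470/43 = 600/43 past the efficient level; on those units the gap between marginal cost and willingness to pay runs from 0 up to 25.
DWL = ½ × 25 × 600/43 = 7500/43.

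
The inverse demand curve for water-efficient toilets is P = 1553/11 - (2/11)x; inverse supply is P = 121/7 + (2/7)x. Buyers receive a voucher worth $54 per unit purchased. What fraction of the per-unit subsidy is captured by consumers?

Pre-subsidy: 1553/11 - (2/11)x = 121/7 + (2/7)x gives x* = 265 and P* = 93.
With the rebate, buyers effectively pay Pb = Ps − 54, where Ps is the price sellers receive.
On the curves, Pb = 1553/11 - (2/11)x and Ps = 121/7 + (2/7)x; the wedge Ps − Pb = 54 gives 121/7 + (2/7)x − (1553/11 - (2/11)x) = 54, so x' = 380.5.
Then Pb = 1553/11 − (2/11)·380.5 = 72 and Ps = 121/7 + (2/7)·380.5 = 126.
Buyers' price falls by P* − Pb = 93 − 72 = 21; sellers' price rises by Ps − P* = 126 − 93 = 33.
So consumers capture 21/54 = 7/18 of each unit of subsidy.

Consumer share = 7/18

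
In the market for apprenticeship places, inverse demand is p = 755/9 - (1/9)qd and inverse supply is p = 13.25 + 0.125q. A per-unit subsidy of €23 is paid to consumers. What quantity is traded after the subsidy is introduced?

q' = 6742/17

Pre-subsidy: 755/9 - (1/9)q = 13.25 + 0.125q gives q* = 5086/17 and p* = 861/17.
With the rebate, buyers effectively pay pb = ps − 23, where ps is the price sellers receive.
On the curves, pb = 755/9 - (1/9)q and ps = 13.25 + 0.125q; the wedge ps − pb = 23 gives 13.25 + 0.125q − (755/9 - (1/9)q) = 23, so q' = 6742/17.
Then pb = 755/9 − (1/9)·(6742/17) = 677/17 and ps = 13.25 + 0.125·(6742/17) = 1068/17.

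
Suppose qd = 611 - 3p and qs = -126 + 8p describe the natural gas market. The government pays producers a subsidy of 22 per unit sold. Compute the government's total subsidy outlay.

Government cost = 10076

Pre-subsidy: 611 - 3p = -126 + 8p gives p* = 67, q* = 410.
With the subsidy, sellers receive ps = pb + 22 for each unit, where pb is the price buyers pay.
Supply in terms of pb becomes qs = -126 + 8(pb + 22) = 50 + 8pb. Setting this equal to demand: 611 - 3pb = 50 + 8pb, so pb = 51.
Sellers receive ps = 51 + 22 = 73; q' = 611 − 3·51 = 458.
Government outlay = subsidy × quantity = 22 × 458 = 10076.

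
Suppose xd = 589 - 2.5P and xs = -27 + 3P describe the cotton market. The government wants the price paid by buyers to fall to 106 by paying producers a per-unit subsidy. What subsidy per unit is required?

At a buyer price of 106, quantity demanded is 589 − 2.5·106 = 324.
Sellers supply 324 only when they receive Ps with -27 + 3·Ps = 324, i.e. Ps = 117.
s = Ps − Pb = 117 − 106 = 11.

Required subsidy s = 11 per unit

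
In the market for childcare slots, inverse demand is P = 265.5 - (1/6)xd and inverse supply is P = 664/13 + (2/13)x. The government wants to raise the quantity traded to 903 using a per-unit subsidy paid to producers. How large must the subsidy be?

At x = 903, from the demand curve buyers pay Pb = 265.5 − (1/6)·903 = 115; from the supply curve sellers need Ps = 664/13 + (2/13)·903 = 190.
The subsidy must fill the gap: s = Ps − Pb = 190 − 115 = 75.

Required subsidy s = 75 per unit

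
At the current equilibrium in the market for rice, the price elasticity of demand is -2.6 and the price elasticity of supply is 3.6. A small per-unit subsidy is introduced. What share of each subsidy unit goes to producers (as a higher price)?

Producer share = 13/31

For a small subsidy around the equilibrium, the benefit split depends on the relative slopes, which at a point are proportional to the elasticities.
Buyer share = εs/(εs + |εd|) = 3.6/(3.6 + 2.6) = 18/31; seller share = |εd|/(εs + |εd|) = 13/31.
So producers capture 13/31 of the subsidy.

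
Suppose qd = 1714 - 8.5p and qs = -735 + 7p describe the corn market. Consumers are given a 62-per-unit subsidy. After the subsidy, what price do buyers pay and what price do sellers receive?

Pre-subsidy: 1714 - 8.5p = -735 + 7p gives p* = 158, q* = 371.
With the rebate, buyers effectively pay pb = ps − 62, where ps is the price sellers receive.
Demand in terms of ps becomes qd = 1714 − 8.5(ps − 62) = 2241 - 8.5ps. Setting this equal to supply: 2241 - 8.5ps = -735 + 7ps, so ps = 192.
Buyers pay pb = 192 − 62 = 130; q' = -735 + 7·192 = 609.

Buyers pay 130; sellers receive 192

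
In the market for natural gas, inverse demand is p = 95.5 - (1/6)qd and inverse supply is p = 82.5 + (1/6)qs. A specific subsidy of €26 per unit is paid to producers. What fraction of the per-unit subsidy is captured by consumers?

Pre-subsidy: 95.5 - (1/6)q = 82.5 + (1/6)q gives q* = 39 and p* = 89.
With the subsidy, sellers receive ps = pb + 26 for each unit, where pb is the price buyers pay.
On the curves, pb = 95.5 - (1/6)q and ps = 82.5 + (1/6)q; the wedge ps − pb = 26 gives 82.5 + (1/6)q − (95.5 - (1/6)q) = 26, so q' = 117.
Then pb = 95.5 − (1/6)·117 = 76 and ps = 82.5 + (1/6)·117 = 102.
Buyers' price falls by p* − pb = 89 − 76 = 13; sellers' price rises by ps − p* = 102 − 89 = 13.
So consumers capture 13/26 = 0.5 of each unit of subsidy.

Consumer share = 0.5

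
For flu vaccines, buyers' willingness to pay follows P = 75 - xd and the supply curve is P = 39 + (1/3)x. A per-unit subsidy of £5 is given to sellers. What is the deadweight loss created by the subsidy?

Pre-subsidy: 75 - x = 39 + (1/3)x gives x* = 27 and P* = 48.
With the subsidy, sellers receive Ps = Pb + 5 for each unit, where Pb is the price buyers pay.
On the curves, Pb = 75 - x and Ps = 39 + (1/3)x; the wedge Ps − Pb = 5 gives 39 + (1/3)x − (75 - x) = 5, so x' = 30.75.
Then Pb = 75 − 1·30.75 = 44.25 and Ps = 39 + (1/3)·30.75 = 49.25.
The subsidy expands output by 30.75 − 27 = 3.75 past the efficient level; on those units the gap between marginal cost and willingness to pay runs from 0 up to 5.
DWL = ½ × 5 × 3.75 = 9.375.

Deadweight loss = £9.375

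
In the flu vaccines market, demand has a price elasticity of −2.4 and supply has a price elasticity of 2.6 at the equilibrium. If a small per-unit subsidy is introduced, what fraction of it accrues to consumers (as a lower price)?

Consumer share = 0.52

For a small subsidy around the equilibrium, the benefit split depends on the relative slopes, which at a point are proportional to the elasticities.
Buyer share = εs/(εs + |εd|) = 2.6/(2.6 + 2.4) = 0.52; seller share = |εd|/(εs + |εd|) = 0.48.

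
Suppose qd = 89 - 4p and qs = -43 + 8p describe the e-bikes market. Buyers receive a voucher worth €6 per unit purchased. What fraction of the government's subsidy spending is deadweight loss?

DWL / government spending = 8/61

Pre-subsidy: 89 - 4p = -43 + 8p gives p* = 11, q* = 45.
With the rebate, buyers effectively pay pb = ps − 6, where ps is the price sellers receive.
Demand in terms of ps becomes qd = 89 − 4(ps − 6) = 113 - 4ps. Setting this equal to supply: 113 - 4ps = -43 + 8ps, so ps = 13.
Buyers pay pb = 13 − 6 = 7; q' = -43 + 8·13 = 61.
ΔCS = ½(45 + 61)(11 − 7) = 212; ΔPS = ½(45 + 61)(13 − 11) = 106.
Government spending = 6 × 61 = 366.
DWL = ½ × 6 × (61 − 45) = 48; fraction = 48 / 366 = 8/61.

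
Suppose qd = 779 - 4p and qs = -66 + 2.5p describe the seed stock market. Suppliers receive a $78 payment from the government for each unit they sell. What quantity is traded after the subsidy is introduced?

q' = 379

Pre-subsidy: 779 - 4p = -66 + 2.5p gives p* = 130, q* = 259.
With the subsidy, sellers receive ps = pb + 78 for each unit, where pb is the price buyers pay.
Supply in terms of pb becomes qs = -66 + 2.5(pb + 78) = 129 + 2.5pb. Setting this equal to demand: 779 - 4pb = 129 + 2.5pb, so pb = 100.
Sellers receive ps = 100 + 78 = 178; q' = 779 − 4·100 = 379.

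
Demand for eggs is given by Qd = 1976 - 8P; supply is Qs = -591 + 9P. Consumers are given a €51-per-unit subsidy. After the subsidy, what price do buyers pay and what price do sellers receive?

Buyers pay €124; sellers receive €175

Pre-subsidy: 1976 - 8P = -591 + 9P gives P* = 151, Q* = 768.
With the rebate, buyers effectively pay Pb = Ps − 51, where Ps is the price sellers receive.
Demand in terms of Ps becomes Qd = 1976 − 8(Ps − 51) = 2384 - 8Ps. Setting this equal to supply: 2384 - 8Ps = -591 + 9Ps, so Ps = 175.
Buyers pay Pb = 175 − 51 = 124; Q' = -591 + 9·175 = 984.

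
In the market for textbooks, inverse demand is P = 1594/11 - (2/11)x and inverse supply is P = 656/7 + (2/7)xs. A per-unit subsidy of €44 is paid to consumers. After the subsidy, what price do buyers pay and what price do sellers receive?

Pre-subsidy: 1594/11 - (2/11)x = 656/7 + (2/7)x gives x* = 109.5 and P* = 125.
With the rebate, buyers effectively pay Pb = Ps − 44, where Ps is the price sellers receive.
On the curves, Pb = 1594/11 - (2/11)x and Ps = 656/7 + (2/7)x; the wedge Ps − Pb = 44 gives 656/7 + (2/7)x − (1594/11 - (2/11)x) = 44, so x' = 3665/18.
Then Pb = 1594/11 − (2/11)·(3665/18) = 971/9 and Ps = 656/7 + (2/7)·(3665/18) = 1367/9.

Buyers pay 971/9; sellers receive 1367/9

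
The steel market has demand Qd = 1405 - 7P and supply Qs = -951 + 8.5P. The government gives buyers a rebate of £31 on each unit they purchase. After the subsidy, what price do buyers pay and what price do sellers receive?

Pre-subsidy: 1405 - 7P = -951 + 8.5P gives P* = 152, Q* = 341.
With the rebate, buyers effectively pay Pb = Ps − 31, where Ps is the price sellers receive.
Demand in terms of Ps becomes Qd = 1405 − 7(Ps − 31) = 1622 - 7Ps. Setting this equal to supply: 1622 - 7Ps = -951 + 8.5Ps, so Ps = 166.
Buyers pay Pb = 166 − 31 = 135; Q' = -951 + 8.5·166 = 460.

Buyers pay £135; sellers receive £166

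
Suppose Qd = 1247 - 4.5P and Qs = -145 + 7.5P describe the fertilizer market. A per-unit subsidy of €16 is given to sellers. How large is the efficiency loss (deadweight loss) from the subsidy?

Pre-subsidy: 1247 - 4.5P = -145 + 7.5P gives P* = 116, Q* = 725.
With the subsidy, sellers receive Ps = Pb + 16 for each unit, where Pb is the price buyers pay.
Supply in terms of Pb becomes Qs = -145 + 7.5(Pb + 16) = -25 + 7.5Pb. Setting this equal to demand: 1247 - 4.5Pb = -25 + 7.5Pb, so Pb = 106.
Sellers receive Ps = 106 + 16 = 122; Q' = 1247 − 4.5·106 = 770.
The subsidy expands output by 770 − 725 = 45 past the efficient level; on those units the gap between marginal cost and willingness to pay runs from 0 up to 16.
DWL = ½ × 16 × 45 = 360.

Deadweight loss = €360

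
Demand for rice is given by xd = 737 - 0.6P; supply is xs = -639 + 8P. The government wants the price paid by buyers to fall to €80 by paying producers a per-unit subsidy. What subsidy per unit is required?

Required subsidy s = €86 per unit

At a buyer price of 80, quantity demanded is 737 − 0.6·80 = 689.
Sellers supply 689 only when they receive Ps with -639 + 8·Ps = 689, i.e. Ps = 166.
s = Ps − Pb = 166 − 80 = 86.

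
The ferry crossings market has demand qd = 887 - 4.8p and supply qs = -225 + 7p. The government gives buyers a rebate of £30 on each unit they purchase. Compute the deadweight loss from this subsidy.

Deadweight loss = 75600/59

Pre-subsidy: 887 - 4.8p = -225 + 7p gives p* = 5560/59, q* = 25645/59.
With the rebate, buyers effectively pay pb = ps − 30, where ps is the price sellers receive.
Demand in terms of ps becomes qd = 887 − 4.8(ps − 30) = 1031 - 4.8ps. Setting this equal to supply: 1031 - 4.8ps = -225 + 7ps, so ps = 6280/59.
Buyers pay pb = 6280/59 − 30 = 4510/59; q' = -225 + 7·(6280/59) = 30685/59.
The subsidy expands output by 30685/59 − 25645/59 = 5040/59 past the efficient level; on those units the gap between marginal cost and willingness to pay runs from 0 up to 30.
DWL = ½ × 30 × 5040/59 = 75600/59.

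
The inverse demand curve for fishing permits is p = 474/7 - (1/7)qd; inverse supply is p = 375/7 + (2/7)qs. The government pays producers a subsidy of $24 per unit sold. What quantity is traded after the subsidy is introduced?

Pre-subsidy: 474/7 - (1/7)q = 375/7 + (2/7)q gives q* = 33 and p* = 63.
With the subsidy, sellers receive ps = pb + 24 for each unit, where pb is the price buyers pay.
On the curves, pb = 474/7 - (1/7)q and ps = 375/7 + (2/7)q; the wedge ps − pb = 24 gives 375/7 + (2/7)q − (474/7 - (1/7)q) = 24, so q' = 89.
Then pb = 474/7 − (1/7)·89 = 55 and ps = 375/7 + (2/7)·89 = 79.

q' = 89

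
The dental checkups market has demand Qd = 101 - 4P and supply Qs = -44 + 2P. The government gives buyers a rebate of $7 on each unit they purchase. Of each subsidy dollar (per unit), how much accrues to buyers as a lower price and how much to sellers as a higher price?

Buyers gain 7/3 per unit; sellers gain 14/3 per unit

Pre-subsidy: 101 - 4P = -44 + 2P gives P* = 145/6, Q* = 13/3.
With the rebate, buyers effectively pay Pb = Ps − 7, where Ps is the price sellers receive.
Demand in terms of Ps becomes Qd = 101 − 4(Ps − 7) = 129 - 4Ps. Setting this equal to supply: 129 - 4Ps = -44 + 2Ps, so Ps = 173/6.
Buyers pay Pb = 173/6 − 7 = 131/6; Q' = -44 + 2·(173/6) = 41/3.
Buyers' price falls by P* − Pb = 145/6 − 131/6 = 7/3; sellers' price rises by Ps − P* = 173/6 − 145/6 = 14/3.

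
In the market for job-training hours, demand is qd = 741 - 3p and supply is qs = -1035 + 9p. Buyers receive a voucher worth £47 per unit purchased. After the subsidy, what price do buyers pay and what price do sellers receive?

Buyers pay £112.75; sellers receive £159.75

Pre-subsidy: 741 - 3p = -1035 + 9p gives p* = 148, q* = 297.
With the rebate, buyers effectively pay pb = ps − 47, where ps is the price sellers receive.
Demand in terms of ps becomes qd = 741 − 3(ps − 47) = 882 - 3ps. Setting this equal to supply: 882 - 3ps = -1035 + 9ps, so ps = 159.75.
Buyers pay pb = 159.75 − 47 = 112.75; q' = -1035 + 9·159.75 = 402.75.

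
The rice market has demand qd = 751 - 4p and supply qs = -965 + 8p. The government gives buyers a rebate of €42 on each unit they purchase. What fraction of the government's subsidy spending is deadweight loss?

Pre-subsidy: 751 - 4p = -965 + 8p gives p* = 143, q* = 179.
With the rebate, buyers effectively pay pb = ps − 42, where ps is the price sellers receive.
Demand in terms of ps becomes qd = 751 − 4(ps − 42) = 919 - 4ps. Setting this equal to supply: 919 - 4ps = -965 + 8ps, so ps = 157.
Buyers pay pb = 157 − 42 = 115; q' = -965 + 8·157 = 291.
ΔCS = ½(179 + 291)(143 − 115) = 6580; ΔPS = ½(179 + 291)(157 − 143) = 3290.
Government spending = 42 × 291 = 12222.
DWL = ½ × 42 × (291 − 179) = 2352; fraction = 2352 / 12222 = 56/291.

DWL / government spending = 56/291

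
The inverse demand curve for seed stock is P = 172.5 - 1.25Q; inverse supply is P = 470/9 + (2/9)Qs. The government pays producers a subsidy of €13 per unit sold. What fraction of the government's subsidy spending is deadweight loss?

DWL / government spending = 117/2399

Pre-subsidy: 172.5 - 1.25Q = 470/9 + (2/9)Q gives Q* = 4330/53 and P* = 3730/53.
With the subsidy, sellers receive Ps = Pb + 13 for each unit, where Pb is the price buyers pay.
On the curves, Pb = 172.5 - 1.25Q and Ps = 470/9 + (2/9)Q; the wedge Ps − Pb = 13 gives 470/9 + (2/9)Q − (172.5 - 1.25Q) = 13, so Q' = 4798/53.
Then Pb = 172.5 − 1.25·(4798/53) = 3145/53 and Ps = 470/9 + (2/9)·(4798/53) = 3834/53.
ΔCS = ½(4330/53 + 4798/53)(3730/53 − 3145/53) = 2669940/2809; ΔPS = ½(4330/53 + 4798/53)(3834/53 − 3730/53) = 474656/2809.
Government spending = 13 × 4798/53 = 62374/53.
DWL = ½ × 13 × (4798/53 − 4330/53) = 3042/53; fraction = (3042/53) / (62374/53) = 117/2399.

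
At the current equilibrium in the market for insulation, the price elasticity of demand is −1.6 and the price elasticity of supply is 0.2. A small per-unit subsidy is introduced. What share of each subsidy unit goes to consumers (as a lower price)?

Consumer share = 1/9

For a small subsidy around the equilibrium, the benefit split depends on the relative slopes, which at a point are proportional to the elasticities.
Buyer share = εs/(εs + |εd|) = 0.2/(0.2 + 1.6) = 1/9; seller share = |εd|/(εs + |εd|) = 8/9.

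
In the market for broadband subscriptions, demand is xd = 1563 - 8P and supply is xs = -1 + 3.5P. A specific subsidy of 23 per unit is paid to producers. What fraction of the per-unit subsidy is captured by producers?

Producer share = 16/23

Pre-subsidy: 1563 - 8P = -1 + 3.5P gives P* = 136, x* = 475.
With the subsidy, sellers receive Ps = Pb + 23 for each unit, where Pb is the price buyers pay.
Supply in terms of Pb becomes xs = -1 + 3.5(Pb + 23) = 79.5 + 3.5Pb. Setting this equal to demand: 1563 - 8Pb = 79.5 + 3.5Pb, so Pb = 129.
Sellers receive Ps = 129 + 23 = 152; x' = 1563 − 8·129 = 531.
Buyers' price falls by P* − Pb = 136 − 129 = 7; sellers' price rises by Ps − P* = 152 − 136 = 16.
So producers capture 16/23 = 16/23 of each unit of subsidy.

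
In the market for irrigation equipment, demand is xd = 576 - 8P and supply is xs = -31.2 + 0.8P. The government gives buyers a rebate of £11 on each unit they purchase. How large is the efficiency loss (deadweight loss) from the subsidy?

Pre-subsidy: 576 - 8P = -31.2 + 0.8P gives P* = 69, x* = 24.
With the rebate, buyers effectively pay Pb = Ps − 11, where Ps is the price sellers receive.
Demand in terms of Ps becomes xd = 576 − 8(Ps − 11) = 664 - 8Ps. Setting this equal to supply: 664 - 8Ps = -31.2 + 0.8Ps, so Ps = 79.
Buyers pay Pb = 79 − 11 = 68; x' = -31.2 + 0.8·79 = 32.
The subsidy expands output by 32 − 24 = 8 past the efficient level; on those units the gap between marginal cost and willingness to pay runs from 0 up to 11.
DWL = ½ × 11 × 8 = 44.

Deadweight loss = £44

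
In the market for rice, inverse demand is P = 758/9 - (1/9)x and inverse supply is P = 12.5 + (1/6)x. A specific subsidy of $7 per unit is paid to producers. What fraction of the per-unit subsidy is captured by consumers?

Consumer share = 0.4

Pre-subsidy: 758/9 - (1/9)x = 12.5 + (1/6)x gives x* = 258.2 and P* = 833/15.
With the subsidy, sellers receive Ps = Pb + 7 for each unit, where Pb is the price buyers pay.
On the curves, Pb = 758/9 - (1/9)x and Ps = 12.5 + (1/6)x; the wedge Ps − Pb = 7 gives 12.5 + (1/6)x − (758/9 - (1/9)x) = 7, so x' = 283.4.
Then Pb = 758/9 − (1/9)·283.4 = 791/15 and Ps = 12.5 + (1/6)·283.4 = 896/15.
Buyers' price falls by P* − Pb = 833/15 − 791/15 = 2.8; sellers' price rises by Ps − P* = 896/15 − 833/15 = 4.2.
So consumers capture 2.8/7 = 0.4 of each unit of subsidy.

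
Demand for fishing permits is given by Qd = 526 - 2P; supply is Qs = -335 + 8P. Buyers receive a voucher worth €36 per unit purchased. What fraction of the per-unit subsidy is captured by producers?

Producer share = 0.2

Pre-subsidy: 526 - 2P = -335 + 8P gives P* = 86.1, Q* = 353.8.
With the rebate, buyers effectively pay Pb = Ps − 36, where Ps is the price sellers receive.
Demand in terms of Ps becomes Qd = 526 − 2(Ps − 36) = 598 - 2Ps. Setting this equal to supply: 598 - 2Ps = -335 + 8Ps, so Ps = 93.3.
Buyers pay Pb = 93.3 − 36 = 57.3; Q' = -335 + 8·93.3 = 411.4.
Buyers' price falls by P* − Pb = 86.1 − 57.3 = 28.8; sellers' price rises by Ps − P* = 93.3 − 86.1 = 7.2.
So producers capture 7.2/36 = 0.2 of each unit of subsidy.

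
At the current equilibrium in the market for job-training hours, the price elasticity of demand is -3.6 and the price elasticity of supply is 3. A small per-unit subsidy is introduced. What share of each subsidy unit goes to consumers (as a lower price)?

Consumer share = 5/11

For a small subsidy around the equilibrium, the benefit split depends on the relative slopes, which at a point are proportional to the elasticities.
Buyer share = εs/(εs + |εd|) = 3/(3 + 3.6) = 5/11; seller share = |εd|/(εs + |εd|) = 6/11.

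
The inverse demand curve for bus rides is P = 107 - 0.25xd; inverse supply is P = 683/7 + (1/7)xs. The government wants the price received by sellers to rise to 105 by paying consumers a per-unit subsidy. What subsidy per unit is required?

At a seller price of 105, quantity supplied is -683 + 7·105 = 52.
Buyers absorb 52 only when they pay Pb = 107 − 0.25·52 = 94.
s = Ps − Pb = 105 − 94 = 11.

Required subsidy s = 11 per unit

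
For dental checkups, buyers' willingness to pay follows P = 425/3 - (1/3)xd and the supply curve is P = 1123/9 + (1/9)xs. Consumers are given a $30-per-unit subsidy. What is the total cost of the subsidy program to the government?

Pre-subsidy: 425/3 - (1/3)x = 1123/9 + (1/9)x gives x* = 38 and P* = 129.
With the rebate, buyers effectively pay Pb = Ps − 30, where Ps is the price sellers receive.
On the curves, Pb = 425/3 - (1/3)x and Ps = 1123/9 + (1/9)x; the wedge Ps − Pb = 30 gives 1123/9 + (1/9)x − (425/3 - (1/3)x) = 30, so x' = 105.5.
Then Pb = 425/3 − (1/3)·105.5 = 106.5 and Ps = 1123/9 + (1/9)·105.5 = 136.5.
Government outlay = subsidy × quantity = 30 × 105.5 = 3165.

Government cost = $3165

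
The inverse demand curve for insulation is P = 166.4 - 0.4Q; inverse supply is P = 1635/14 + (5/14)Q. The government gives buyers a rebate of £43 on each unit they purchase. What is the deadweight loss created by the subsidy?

Pre-subsidy: 166.4 - 0.4Q = 1635/14 + (5/14)Q gives Q* = 3473/53 and P* = 7430/53.
With the rebate, buyers effectively pay Pb = Ps − 43, where Ps is the price sellers receive.
On the curves, Pb = 166.4 - 0.4Q and Ps = 1635/14 + (5/14)Q; the wedge Ps − Pb = 43 gives 1635/14 + (5/14)Q − (166.4 - 0.4Q) = 43, so Q' = 6483/53.
Then Pb = 166.4 − 0.4·(6483/53) = 6226/53 and Ps = 1635/14 + (5/14)·(6483/53) = 8505/53.
The subsidy expands output by 6483/53 − 3473/53 = 3010/53 past the efficient level; on those units the gap between marginal cost and willingness to pay runs from 0 up to 43.
DWL = ½ × 43 × 3010/53 = 64715/53.

Deadweight loss = 64715/53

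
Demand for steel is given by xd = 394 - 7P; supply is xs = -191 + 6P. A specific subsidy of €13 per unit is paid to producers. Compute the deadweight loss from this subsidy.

Deadweight loss = €273

Pre-subsidy: 394 - 7P = -191 + 6P gives P* = 45, x* = 79.
With the subsidy, sellers receive Ps = Pb + 13 for each unit, where Pb is the price buyers pay.
Supply in terms of Pb becomes xs = -191 + 6(Pb + 13) = -113 + 6Pb. Setting this equal to demand: 394 - 7Pb = -113 + 6Pb, so Pb = 39.
Sellers receive Ps = 39 + 13 = 52; x' = 394 − 7·39 = 121.
The subsidy expands output by 121 − 79 = 42 past the efficient level; on those units the gap between marginal cost and willingness to pay runs from 0 up to 13.
DWL = ½ × 13 × 42 = 273.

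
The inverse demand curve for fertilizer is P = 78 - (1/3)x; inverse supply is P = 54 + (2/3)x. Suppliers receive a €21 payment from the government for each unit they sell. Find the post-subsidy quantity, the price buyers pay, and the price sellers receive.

Pre-subsidy: 78 - (1/3)x = 54 + (2/3)x gives x* = 24 and P* = 70.
With the subsidy, sellers receive Ps = Pb + 21 for each unit, where Pb is the price buyers pay.
On the curves, Pb = 78 - (1/3)x and Ps = 54 + (2/3)x; the wedge Ps − Pb = 21 gives 54 + (2/3)x − (78 - (1/3)x) = 21, so x' = 45.
Then Pb = 78 − (1/3)·45 = 63 and Ps = 54 + (2/3)·45 = 84.

x' = 45; buyers pay €63; sellers receive €84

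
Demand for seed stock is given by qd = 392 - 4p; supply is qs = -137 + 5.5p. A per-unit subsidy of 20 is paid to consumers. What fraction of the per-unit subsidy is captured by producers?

Producer share = 8/19

Pre-subsidy: 392 - 4p = -137 + 5.5p gives p* = 1058/19, q* = 3216/19.
With the rebate, buyers effectively pay pb = ps − 20, where ps is the price sellers receive.
Demand in terms of ps becomes qd = 392 − 4(ps − 20) = 472 - 4ps. Setting this equal to supply: 472 - 4ps = -137 + 5.5ps, so ps = 1218/19.
Buyers pay pb = 1218/19 − 20 = 838/19; q' = -137 + 5.5·(1218/19) = 4096/19.
Buyers' price falls by p* − pb = 1058/19 − 838/19 = 220/19; sellers' price rises by ps − p* = 1218/19 − 1058/19 = 160/19.
So producers capture (160/19)/20 = 8/19 of each unit of subsidy.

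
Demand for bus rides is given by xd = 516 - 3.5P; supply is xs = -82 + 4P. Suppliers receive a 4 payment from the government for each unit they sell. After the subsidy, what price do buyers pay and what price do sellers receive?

Pre-subsidy: 516 - 3.5P = -82 + 4P gives P* = 1196/15, x* = 3554/15.
With the subsidy, sellers receive Ps = Pb + 4 for each unit, where Pb is the price buyers pay.
Supply in terms of Pb becomes xs = -82 + 4(Pb + 4) = -66 + 4Pb. Setting this equal to demand: 516 - 3.5Pb = -66 + 4Pb, so Pb = 77.6.
Sellers receive Ps = 77.6 + 4 = 81.6; x' = 516 − 3.5·77.6 = 244.4.

Buyers pay 77.6; sellers receive 81.6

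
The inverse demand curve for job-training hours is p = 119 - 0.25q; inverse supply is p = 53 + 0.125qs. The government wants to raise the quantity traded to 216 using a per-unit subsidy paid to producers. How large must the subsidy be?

Required subsidy s = 15 per unit

At q = 216, from the demand curve buyers pay pb = 119 − 0.25·216 = 65; from the supply curve sellers need ps = 53 + 0.125·216 = 80.
The subsidy must fill the gap: s = ps − pb = 80 − 65 = 15.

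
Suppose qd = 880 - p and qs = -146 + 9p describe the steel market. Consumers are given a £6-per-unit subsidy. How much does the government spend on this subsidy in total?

Pre-subsidy: 880 - p = -146 + 9p gives p* = 102.6, q* = 777.4.
With the rebate, buyers effectively pay pb = ps − 6, where ps is the price sellers receive.
Demand in terms of ps becomes qd = 880 − 1(ps − 6) = 886 - ps. Setting this equal to supply: 886 - ps = -146 + 9ps, so ps = 103.2.
Buyers pay pb = 103.2 − 6 = 97.2; q' = -146 + 9·103.2 = 782.8.
Government outlay = subsidy × quantity = 6 × 782.8 = 4696.8.

Government cost = £4696.8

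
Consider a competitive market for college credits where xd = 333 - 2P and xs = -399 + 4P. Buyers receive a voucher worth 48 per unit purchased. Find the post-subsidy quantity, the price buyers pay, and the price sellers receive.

x' = 153; buyers pay 90; sellers receive 138

Pre-subsidy: 333 - 2P = -399 + 4P gives P* = 122, x* = 89.
With the rebate, buyers effectively pay Pb = Ps − 48, where Ps is the price sellers receive.
Demand in terms of Ps becomes xd = 333 − 2(Ps − 48) = 429 - 2Ps. Setting this equal to supply: 429 - 2Ps = -399 + 4Ps, so Ps = 138.
Buyers pay Pb = 138 − 48 = 90; x' = -399 + 4·138 = 153.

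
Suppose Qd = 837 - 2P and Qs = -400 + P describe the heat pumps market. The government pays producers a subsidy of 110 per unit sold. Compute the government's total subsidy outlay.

Pre-subsidy: 837 - 2P = -400 + P gives P* = 1237/3, Q* = 37/3.
With the subsidy, sellers receive Ps = Pb + 110 for each unit, where Pb is the price buyers pay.
Supply in terms of Pb becomes Qs = -400 + 1(Pb + 110) = -290 + Pb. Setting this equal to demand: 837 - 2Pb = -290 + Pb, so Pb = 1127/3.
Sellers receive Ps = 1127/3 + 110 = 1457/3; Q' = 837 − 2·(1127/3) = 257/3.
Government outlay = subsidy × quantity = 110 × 257/3 = 28270/3.

Government cost = 28270/3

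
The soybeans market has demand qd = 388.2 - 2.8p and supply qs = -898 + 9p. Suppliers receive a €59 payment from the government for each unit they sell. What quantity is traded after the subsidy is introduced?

Pre-subsidy: 388.2 - 2.8p = -898 + 9p gives p* = 109, q* = 83.
With the subsidy, sellers receive ps = pb + 59 for each unit, where pb is the price buyers pay.
Supply in terms of pb becomes qs = -898 + 9(pb + 59) = -367 + 9pb. Setting this equal to demand: 388.2 - 2.8pb = -367 + 9pb, so pb = 64.
Sellers receive ps = 64 + 59 = 123; q' = 388.2 − 2.8·64 = 209.

q' = 209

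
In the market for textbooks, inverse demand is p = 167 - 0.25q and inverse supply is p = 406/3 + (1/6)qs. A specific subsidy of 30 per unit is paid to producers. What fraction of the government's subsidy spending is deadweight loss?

DWL / government spending = 9/37

Pre-subsidy: 167 - 0.25q = 406/3 + (1/6)q gives q* = 76 and p* = 148.
With the subsidy, sellers receive ps = pb + 30 for each unit, where pb is the price buyers pay.
On the curves, pb = 167 - 0.25q and ps = 406/3 + (1/6)q; the wedge ps − pb = 30 gives 406/3 + (1/6)q − (167 - 0.25q) = 30, so q' = 148.
Then pb = 167 − 0.25·148 = 130 and ps = 406/3 + (1/6)·148 = 160.
ΔCS = ½(76 + 148)(148 − 130) = 2016; ΔPS = ½(76 + 148)(160 − 148) = 1344.
Government spending = 30 × 148 = 4440.
DWL = ½ × 30 × (148 − 76) = 1080; fraction = 1080 / 4440 = 9/37.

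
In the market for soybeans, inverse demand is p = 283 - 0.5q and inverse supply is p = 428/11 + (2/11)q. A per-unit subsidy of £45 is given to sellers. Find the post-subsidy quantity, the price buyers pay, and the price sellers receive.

Pre-subsidy: 283 - 0.5q = 428/11 + (2/11)q gives q* = 358 and p* = 104.
With the subsidy, sellers receive ps = pb + 45 for each unit, where pb is the price buyers pay.
On the curves, pb = 283 - 0.5q and ps = 428/11 + (2/11)q; the wedge ps − pb = 45 gives 428/11 + (2/11)q − (283 - 0.5q) = 45, so q' = 424.
Then pb = 283 − 0.5·424 = 71 and ps = 428/11 + (2/11)·424 = 116.

q' = 424; buyers pay £71; sellers receive £116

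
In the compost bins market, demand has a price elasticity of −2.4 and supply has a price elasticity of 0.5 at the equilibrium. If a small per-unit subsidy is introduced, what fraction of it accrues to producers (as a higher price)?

Producer share = 24/29

For a small subsidy around the equilibrium, the benefit split depends on the relative slopes, which at a point are proportional to the elasticities.
Buyer share = εs/(εs + |εd|) = 0.5/(0.5 + 2.4) = 5/29; seller share = |εd|/(εs + |εd|) = 24/29.
So producers capture 24/29 of the subsidy.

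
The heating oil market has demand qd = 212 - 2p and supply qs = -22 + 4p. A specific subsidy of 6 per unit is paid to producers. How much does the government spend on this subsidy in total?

Pre-subsidy: 212 - 2p = -22 + 4p gives p* = 39, q* = 134.
With the subsidy, sellers receive ps = pb + 6 for each unit, where pb is the price buyers pay.
Supply in terms of pb becomes qs = -22 + 4(pb + 6) = 2 + 4pb. Setting this equal to demand: 212 - 2pb = 2 + 4pb, so pb = 35.
Sellers receive ps = 35 + 6 = 41; q' = 212 − 2·35 = 142.
Government outlay = subsidy × quantity = 6 × 142 = 852.

Government cost = 852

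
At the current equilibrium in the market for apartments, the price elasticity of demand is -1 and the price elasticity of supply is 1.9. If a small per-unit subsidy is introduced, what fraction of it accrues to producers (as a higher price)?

Producer share = 10/29

For a small subsidy around the equilibrium, the benefit split depends on the relative slopes, which at a point are proportional to the elasticities.
Buyer share = εs/(εs + |εd|) = 1.9/(1.9 + 1) = 19/29; seller share = |εd|/(εs + |εd|) = 10/29.
So producers capture 10/29 of the subsidy.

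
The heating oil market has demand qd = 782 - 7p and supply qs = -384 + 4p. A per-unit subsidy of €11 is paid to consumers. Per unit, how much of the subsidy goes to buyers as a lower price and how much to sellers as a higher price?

Buyers gain €4 per unit; sellers gain €7 per unit

Pre-subsidy: 782 - 7p = -384 + 4p gives p* = 106, q* = 40.
With the rebate, buyers effectively pay pb = ps − 11, where ps is the price sellers receive.
Demand in terms of ps becomes qd = 782 − 7(ps − 11) = 859 - 7ps. Setting this equal to supply: 859 - 7ps = -384 + 4ps, so ps = 113.
Buyers pay pb = 113 − 11 = 102; q' = -384 + 4·113 = 68.
Buyers' price falls by p* − pb = 106 − 102 = 4; sellers' price rises by ps − p* = 113 − 106 = 7.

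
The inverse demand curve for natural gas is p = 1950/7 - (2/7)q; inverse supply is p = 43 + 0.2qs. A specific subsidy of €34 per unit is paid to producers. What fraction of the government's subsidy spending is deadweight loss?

Pre-subsidy: 1950/7 - (2/7)q = 43 + 0.2q gives q* = 485 and p* = 140.
With the subsidy, sellers receive ps = pb + 34 for each unit, where pb is the price buyers pay.
On the curves, pb = 1950/7 - (2/7)q and ps = 43 + 0.2q; the wedge ps − pb = 34 gives 43 + 0.2q − (1950/7 - (2/7)q) = 34, so q' = 555.
Then pb = 1950/7 − (2/7)·555 = 120 and ps = 43 + 0.2·555 = 154.
ΔCS = ½(485 + 555)(140 − 120) = 10400; ΔPS = ½(485 + 555)(154 − 140) = 7280.
Government spending = 34 × 555 = 18870.
DWL = ½ × 34 × (555 − 485) = 1190; fraction = 1190 / 18870 = 7/111.

DWL / government spending = 7/111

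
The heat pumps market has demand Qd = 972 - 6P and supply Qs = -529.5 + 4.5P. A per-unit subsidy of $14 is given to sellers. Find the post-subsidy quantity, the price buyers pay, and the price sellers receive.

Q' = 150; buyers pay $137; sellers receive $151

Pre-subsidy: 972 - 6P = -529.5 + 4.5P gives P* = 143, Q* = 114.
With the subsidy, sellers receive Ps = Pb + 14 for each unit, where Pb is the price buyers pay.
Supply in terms of Pb becomes Qs = -529.5 + 4.5(Pb + 14) = -466.5 + 4.5Pb. Setting this equal to demand: 972 - 6Pb = -466.5 + 4.5Pb, so Pb = 137.
Sellers receive Ps = 137 + 14 = 151; Q' = 972 − 6·137 = 150.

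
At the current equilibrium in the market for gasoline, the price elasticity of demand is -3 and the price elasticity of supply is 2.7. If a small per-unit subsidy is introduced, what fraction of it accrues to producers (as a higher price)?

For a small subsidy around the equilibrium, the benefit split depends on the relative slopes, which at a point are proportional to the elasticities.
Buyer share = εs/(εs + |εd|) = 2.7/(2.7 + 3) = 9/19; seller share = |εd|/(εs + |εd|) = 10/19.
So producers capture 10/19 of the subsidy.

Producer share = 10/19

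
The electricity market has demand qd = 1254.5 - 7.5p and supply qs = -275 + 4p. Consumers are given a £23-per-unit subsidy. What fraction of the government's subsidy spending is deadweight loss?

DWL / government spending = 30/317

Pre-subsidy: 1254.5 - 7.5p = -275 + 4p gives p* = 133, q* = 257.
With the rebate, buyers effectively pay pb = ps − 23, where ps is the price sellers receive.
Demand in terms of ps becomes qd = 1254.5 − 7.5(ps − 23) = 1427 - 7.5ps. Setting this equal to supply: 1427 - 7.5ps = -275 + 4ps, so ps = 148.
Buyers pay pb = 148 − 23 = 125; q' = -275 + 4·148 = 317.
ΔCS = ½(257 + 317)(133 − 125) = 2296; ΔPS = ½(257 + 317)(148 − 133) = 4305.
Government spending = 23 × 317 = 7291.
DWL = ½ × 23 × (317 − 257) = 690; fraction = 690 / 7291 = 30/317.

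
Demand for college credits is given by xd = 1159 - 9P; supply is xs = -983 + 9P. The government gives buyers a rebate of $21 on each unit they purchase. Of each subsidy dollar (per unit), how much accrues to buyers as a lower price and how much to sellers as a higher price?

Pre-subsidy: 1159 - 9P = -983 + 9P gives P* = 119, x* = 88.
With the rebate, buyers effectively pay Pb = Ps − 21, where Ps is the price sellers receive.
Demand in terms of Ps becomes xd = 1159 − 9(Ps − 21) = 1348 - 9Ps. Setting this equal to supply: 1348 - 9Ps = -983 + 9Ps, so Ps = 129.5.
Buyers pay Pb = 129.5 − 21 = 108.5; x' = -983 + 9·129.5 = 182.5.
Buyers' price falls by P* − Pb = 119 − 108.5 = 10.5; sellers' price rises by Ps − P* = 129.5 − 119 = 10.5.

Buyers gain $10.5 per unit; sellers gain $10.5 per unit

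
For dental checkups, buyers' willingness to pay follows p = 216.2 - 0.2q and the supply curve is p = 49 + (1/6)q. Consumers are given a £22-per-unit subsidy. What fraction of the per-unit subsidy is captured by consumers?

Consumer share = 6/11

Pre-subsidy: 216.2 - 0.2q = 49 + (1/6)q gives q* = 456 and p* = 125.
With the rebate, buyers effectively pay pb = ps − 22, where ps is the price sellers receive.
On the curves, pb = 216.2 - 0.2q and ps = 49 + (1/6)q; the wedge ps − pb = 22 gives 49 + (1/6)q − (216.2 - 0.2q) = 22, so q' = 516.
Then pb = 216.2 − 0.2·516 = 113 and ps = 49 + (1/6)·516 = 135.
Buyers' price falls by p* − pb = 125 − 113 = 12; sellers' price rises by ps − p* = 135 − 125 = 10.
So consumers capture 12/22 = 6/11 of each unit of subsidy.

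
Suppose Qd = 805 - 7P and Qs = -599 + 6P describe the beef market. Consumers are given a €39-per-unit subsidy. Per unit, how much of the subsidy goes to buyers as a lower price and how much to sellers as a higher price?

Buyers gain €18 per unit; sellers gain €21 per unit

Pre-subsidy: 805 - 7P = -599 + 6P gives P* = 108, Q* = 49.
With the rebate, buyers effectively pay Pb = Ps − 39, where Ps is the price sellers receive.
Demand in terms of Ps becomes Qd = 805 − 7(Ps − 39) = 1078 - 7Ps. Setting this equal to supply: 1078 - 7Ps = -599 + 6Ps, so Ps = 129.
Buyers pay Pb = 129 − 39 = 90; Q' = -599 + 6·129 = 175.
Buyers' price falls by P* − Pb = 108 − 90 = 18; sellers' price rises by Ps − P* = 129 − 108 = 21.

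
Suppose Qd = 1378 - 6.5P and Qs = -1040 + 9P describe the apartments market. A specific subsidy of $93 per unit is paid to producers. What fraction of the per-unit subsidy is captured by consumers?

Consumer share = 18/31

Pre-subsidy: 1378 - 6.5P = -1040 + 9P gives P* = 156, Q* = 364.
With the subsidy, sellers receive Ps = Pb + 93 for each unit, where Pb is the price buyers pay.
Supply in terms of Pb becomes Qs = -1040 + 9(Pb + 93) = -203 + 9Pb. Setting this equal to demand: 1378 - 6.5Pb = -203 + 9Pb, so Pb = 102.
Sellers receive Ps = 102 + 93 = 195; Q' = 1378 − 6.5·102 = 715.
Buyers' price falls by P* − Pb = 156 − 102 = 54; sellers' price rises by Ps − P* = 195 − 156 = 39.
So consumers capture 54/93 = 18/31 of each unit of subsidy.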